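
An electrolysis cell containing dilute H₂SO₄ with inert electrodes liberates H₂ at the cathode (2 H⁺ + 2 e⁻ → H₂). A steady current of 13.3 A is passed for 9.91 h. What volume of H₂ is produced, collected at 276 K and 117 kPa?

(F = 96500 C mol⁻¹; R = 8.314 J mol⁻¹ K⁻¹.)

Q = I·t = 13.30 A × 35676 s = 474500 C.
n(e⁻) = Q/F = 474500 / 96500 = 4.917 mol.
2 electrons are transferred per H₂ molecule, so n(H₂) = 4.917 / 2 = 2.459 mol.
V = nRT/P = (2.459 × 8.314 × 276) / (117 × 10³ Pa) = 0.0482 m³ = 48.2 L.

48.2 L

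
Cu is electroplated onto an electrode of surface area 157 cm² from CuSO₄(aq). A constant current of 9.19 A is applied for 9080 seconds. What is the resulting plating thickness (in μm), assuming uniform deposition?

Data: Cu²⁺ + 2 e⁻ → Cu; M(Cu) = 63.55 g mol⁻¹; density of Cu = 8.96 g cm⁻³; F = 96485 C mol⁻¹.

Q = I·t = 9.190 × 9080.0 = 83450 C; n(e⁻) = 0.8649 mol.
n(Cu) = n(e⁻)/2 = 0.4324 mol, so m = 0.4324 × 63.55 = 27.48 g.
Volume = m/ρ = 27.48 / 8.96 = 3.067 cm³.
Thickness = V/A = 3.067 / 157 = 0.0195 cm = 195 μm.

195 μm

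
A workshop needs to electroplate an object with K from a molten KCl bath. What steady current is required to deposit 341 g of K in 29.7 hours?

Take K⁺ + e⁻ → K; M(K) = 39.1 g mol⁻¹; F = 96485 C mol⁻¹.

7.87 A

n(K) = 341 / 39.1 = 8.721 mol.
n(e⁻) = 1 × 8.721 = 8.721 mol.
Q = n(e⁻)·F = 8.721 × 96485 = 841500 C.
I = Q/t = 841500 / 106920 s = 7.87 A.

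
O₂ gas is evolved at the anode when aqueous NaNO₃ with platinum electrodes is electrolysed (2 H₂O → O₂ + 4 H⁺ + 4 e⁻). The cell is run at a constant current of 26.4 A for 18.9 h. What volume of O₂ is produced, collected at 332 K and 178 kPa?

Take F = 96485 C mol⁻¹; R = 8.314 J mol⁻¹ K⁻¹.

72.2 L

Q = I·t = 26.40 A × 68040 s = 1796000 C.
n(e⁻) = Q/F = 1796000 / 96485 = 18.62 mol.
4 electrons are transferred per O₂ molecule, so n(O₂) = 18.62 / 4 = 4.654 mol.
V = nRT/P = (4.654 × 8.314 × 332) / (178 × 10³ Pa) = 0.0722 m³ = 72.2 L.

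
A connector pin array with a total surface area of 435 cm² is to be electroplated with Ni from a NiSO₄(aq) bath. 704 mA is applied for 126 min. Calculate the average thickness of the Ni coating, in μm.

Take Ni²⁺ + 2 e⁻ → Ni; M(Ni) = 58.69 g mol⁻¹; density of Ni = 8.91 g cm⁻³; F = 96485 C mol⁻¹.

Q = I·t = 0.7040 × 7560.0 = 5322 C; n(e⁻) = 0.05516 mol.
n(Ni) = n(e⁻)/2 = 0.02758 mol, so m = 0.02758 × 58.69 = 1.619 g.
Volume = m/ρ = 1.619 / 8.91 = 0.1817 cm³.
Thickness = V/A = 0.1817 / 435 = 4.18 × 10⁻⁴ cm = 4.18 μm.

4.18 μm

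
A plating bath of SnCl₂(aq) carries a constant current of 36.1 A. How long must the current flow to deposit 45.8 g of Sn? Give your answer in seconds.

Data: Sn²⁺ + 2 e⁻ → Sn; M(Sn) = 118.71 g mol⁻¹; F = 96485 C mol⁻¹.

n(Sn) = m/M = 45.8 / 118.71 = 0.3858 mol.
Each Sn atom requires 2 electrons, so n(e⁻) = 2 × 0.3858 = 0.7716 mol.
Q = n(e⁻)·F = 0.7716 × 96485 = 74450 C.
t = Q/I = 74450 / 36.10 A = 2062 s.

2060 s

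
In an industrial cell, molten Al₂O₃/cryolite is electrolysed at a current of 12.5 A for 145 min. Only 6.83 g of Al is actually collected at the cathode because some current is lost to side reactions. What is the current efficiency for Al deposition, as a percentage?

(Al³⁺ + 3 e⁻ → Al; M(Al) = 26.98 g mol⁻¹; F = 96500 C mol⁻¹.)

Q = I·t = 12.50 × 8700.0 = 108800 C; n(e⁻) = 108800/96500 = 1.127 mol.
Theoretical n(Al) = n(e⁻)/3 = 0.3756 mol, i.e. m_theo = 0.3756 × 26.98 = 10.13 g.
Efficiency = m_actual / m_theo = 6.83 / 10.13 = 67.4 %.

67.4 %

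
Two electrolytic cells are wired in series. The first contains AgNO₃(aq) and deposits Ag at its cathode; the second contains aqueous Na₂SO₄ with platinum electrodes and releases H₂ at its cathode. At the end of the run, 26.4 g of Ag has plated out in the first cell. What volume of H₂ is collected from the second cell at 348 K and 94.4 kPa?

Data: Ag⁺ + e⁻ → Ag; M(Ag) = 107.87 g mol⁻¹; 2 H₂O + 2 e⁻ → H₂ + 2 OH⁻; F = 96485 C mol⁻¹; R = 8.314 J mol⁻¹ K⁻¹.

n(Ag) = 26.4 / 107.87 = 0.2447 mol, so n(e⁻) = 1 × 0.2447 = 0.2447 mol.
The cells are in series, so the same 0.2447 mol of electrons passes through the second cell.
2 H₂O + 2 e⁻ → H₂ + 2 OH⁻ — 2 mol e⁻ per mol H₂, so n(H₂) = 0.2447/2 = 0.1224 mol.
V = nRT/P = (0.1224 × 8.314 × 348) / (94.4 × 10³) = 0.00375 m³ = 3.75 L.

3.75 L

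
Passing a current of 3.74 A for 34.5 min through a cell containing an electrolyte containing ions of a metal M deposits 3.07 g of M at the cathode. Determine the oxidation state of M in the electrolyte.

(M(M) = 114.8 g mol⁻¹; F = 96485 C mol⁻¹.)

Q = I·t = 3.740 A × 2070.0 s = 7742 C, so n(e⁻) = 7742/96485 = 0.08024 mol.
n(M) deposited = 3.07 / 114.8 = 0.02674 mol.
Electrons per atom = n(e⁻)/n(M) = 0.08024 / 0.02674 = 3.00 ≈ 3, so the ion is M³⁺.

+3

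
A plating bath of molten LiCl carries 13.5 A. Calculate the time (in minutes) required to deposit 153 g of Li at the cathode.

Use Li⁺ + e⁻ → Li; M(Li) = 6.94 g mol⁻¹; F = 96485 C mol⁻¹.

n(Li) = m/M = 153 / 6.94 = 22.05 mol.
Each Li atom requires 1 electron, so n(e⁻) = 1 × 22.05 = 22.05 mol.
Q = n(e⁻)·F = 22.05 × 96485 = 2127000 C.
t = Q/I = 2127000 / 13.50 A = 157600 s = 2630 min.

2630 min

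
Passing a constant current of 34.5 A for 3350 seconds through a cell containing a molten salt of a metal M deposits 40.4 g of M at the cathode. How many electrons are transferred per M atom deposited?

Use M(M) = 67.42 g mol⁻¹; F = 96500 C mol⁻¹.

2

Q = I·t = 34.50 A × 3350.0 s = 115600 C, so n(e⁻) = 115600/96500 = 1.198 mol.
n(M) deposited = 40.4 / 67.42 = 0.5992 mol.
Electrons per atom = n(e⁻)/n(M) = 1.198 / 0.5992 = 2.00 ≈ 2, so the ion is M²⁺.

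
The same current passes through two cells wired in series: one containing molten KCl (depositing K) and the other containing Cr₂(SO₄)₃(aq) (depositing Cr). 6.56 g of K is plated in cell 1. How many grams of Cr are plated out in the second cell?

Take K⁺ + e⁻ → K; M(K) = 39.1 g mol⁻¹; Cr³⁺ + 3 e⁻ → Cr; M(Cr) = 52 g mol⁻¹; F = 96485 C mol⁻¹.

2.91 g

n(K) = 6.56 / 39.1 = 0.1678 mol.
Since K⁺ + e⁻ → K, n(e⁻) passed = 1 × 0.1678 = 0.1678 mol.
Cells in series carry the same charge, so the same 0.1678 mol of electrons passes through cell 2.
Cr³⁺ + 3 e⁻ → Cr, so n(Cr) = 0.1678 / 3 = 0.05592 mol.
m(Cr) = 0.05592 × 52 = 2.91 g.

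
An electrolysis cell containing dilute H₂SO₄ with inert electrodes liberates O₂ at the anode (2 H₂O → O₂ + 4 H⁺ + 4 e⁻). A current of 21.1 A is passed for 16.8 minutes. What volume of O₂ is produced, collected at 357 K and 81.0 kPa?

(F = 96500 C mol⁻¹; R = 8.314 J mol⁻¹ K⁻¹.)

2.02 L

Q = I·t = 21.10 A × 1008.0 s = 21270 C.
n(e⁻) = Q/F = 21270 / 96500 = 0.2204 mol.
4 electrons are transferred per O₂ molecule, so n(O₂) = 0.2204 / 4 = 0.05510 mol.
V = nRT/P = (0.05510 × 8.314 × 357) / (81.0 × 10³ Pa) = 0.00202 m³ = 2.02 L.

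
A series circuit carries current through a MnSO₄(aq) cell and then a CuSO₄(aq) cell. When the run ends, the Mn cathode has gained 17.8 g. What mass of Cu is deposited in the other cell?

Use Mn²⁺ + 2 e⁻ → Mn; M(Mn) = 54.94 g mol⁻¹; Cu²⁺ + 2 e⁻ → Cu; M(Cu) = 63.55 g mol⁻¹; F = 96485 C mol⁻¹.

20.6 g

n(Mn) = 17.8 / 54.94 = 0.3240 mol.
Since Mn²⁺ + 2 e⁻ → Mn, n(e⁻) passed = 2 × 0.3240 = 0.6480 mol.
Cells in series carry the same charge, so the same 0.6480 mol of electrons passes through cell 2.
Cu²⁺ + 2 e⁻ → Cu, so n(Cu) = 0.6480 / 2 = 0.3240 mol.
m(Cu) = 0.3240 × 63.55 = 20.6 g.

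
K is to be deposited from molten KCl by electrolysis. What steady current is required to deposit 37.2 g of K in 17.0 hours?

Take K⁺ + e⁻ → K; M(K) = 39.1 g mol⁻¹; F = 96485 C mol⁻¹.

n(K) = 37.2 / 39.1 = 0.9514 mol.
n(e⁻) = 1 × 0.9514 = 0.9514 mol.
Q = n(e⁻)·F = 0.9514 × 96485 = 91800 C.
I = Q/t = 91800 / 61200 s = 1.50 A.

1.50 A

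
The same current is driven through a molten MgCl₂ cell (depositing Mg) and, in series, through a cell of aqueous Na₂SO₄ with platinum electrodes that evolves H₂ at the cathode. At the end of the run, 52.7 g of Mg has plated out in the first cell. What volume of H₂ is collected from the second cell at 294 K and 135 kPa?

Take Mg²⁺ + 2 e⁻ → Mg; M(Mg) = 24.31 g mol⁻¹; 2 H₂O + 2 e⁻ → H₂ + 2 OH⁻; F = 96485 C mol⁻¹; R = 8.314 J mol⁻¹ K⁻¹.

n(Mg) = 52.7 / 24.31 = 2.168 mol, so n(e⁻) = 2 × 2.168 = 4.336 mol.
The cells are in series, so the same 4.336 mol of electrons passes through the second cell.
2 H₂O + 2 e⁻ → H₂ + 2 OH⁻ — 2 mol e⁻ per mol H₂, so n(H₂) = 4.336/2 = 2.168 mol.
V = nRT/P = (2.168 × 8.314 × 294) / (135 × 10³) = 0.0393 m³ = 39.3 L.

39.3 L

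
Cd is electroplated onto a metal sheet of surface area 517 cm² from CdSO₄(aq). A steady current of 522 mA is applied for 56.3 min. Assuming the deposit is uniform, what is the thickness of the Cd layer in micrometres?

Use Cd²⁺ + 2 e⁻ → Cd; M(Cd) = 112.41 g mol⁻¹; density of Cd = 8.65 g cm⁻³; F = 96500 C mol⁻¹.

Q = I·t = 0.5220 × 3378.0 = 1763 C; n(e⁻) = 0.01827 mol.
n(Cd) = n(e⁻)/2 = 0.009136 mol, so m = 0.009136 × 112.41 = 1.027 g.
Volume = m/ρ = 1.027 / 8.65 = 0.1187 cm³.
Thickness = V/A = 0.1187 / 517 = 2.30 × 10⁻⁴ cm = 2.30 μm.

2.30 μm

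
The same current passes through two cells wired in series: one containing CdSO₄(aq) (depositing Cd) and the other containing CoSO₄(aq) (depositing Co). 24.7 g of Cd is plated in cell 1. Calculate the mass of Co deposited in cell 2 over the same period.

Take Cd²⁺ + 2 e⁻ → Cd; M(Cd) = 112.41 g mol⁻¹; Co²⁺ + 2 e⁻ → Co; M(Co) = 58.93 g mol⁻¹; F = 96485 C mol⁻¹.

n(Cd) = 24.7 / 112.41 = 0.2197 mol.
Since Cd²⁺ + 2 e⁻ → Cd, n(e⁻) passed = 2 × 0.2197 = 0.4395 mol.
Cells in series carry the same charge, so the same 0.4395 mol of electrons passes through cell 2.
Co²⁺ + 2 e⁻ → Co, so n(Co) = 0.4395 / 2 = 0.2197 mol.
m(Co) = 0.2197 × 58.93 = 12.9 g.

12.9 g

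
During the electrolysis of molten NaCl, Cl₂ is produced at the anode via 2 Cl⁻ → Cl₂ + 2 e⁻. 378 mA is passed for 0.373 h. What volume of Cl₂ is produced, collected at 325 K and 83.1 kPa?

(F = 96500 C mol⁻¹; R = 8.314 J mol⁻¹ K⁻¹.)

Q = I·t = 0.3780 A × 1342.8 s = 507.6 C.
n(e⁻) = Q/F = 507.6 / 96500 = 0.005260 mol.
2 electrons are transferred per Cl₂ molecule, so n(Cl₂) = 0.005260 / 2 = 0.002630 mol.
V = nRT/P = (0.002630 × 8.314 × 325) / (83.1 × 10³ Pa) = 8.55 × 10⁻⁵ m³ = 0.0855 L.

0.0855 L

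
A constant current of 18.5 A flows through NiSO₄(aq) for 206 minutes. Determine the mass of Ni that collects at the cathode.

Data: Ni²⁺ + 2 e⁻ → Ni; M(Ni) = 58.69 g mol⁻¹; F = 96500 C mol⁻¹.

69.5 g

Q = I·t = 18.50 A × 12360 s = 228700 C.
n(e⁻) = Q/F = 228700 / 96500 = 2.370 mol.
Ni²⁺ + 2 e⁻ → Ni, so n(Ni) = n(e⁻)/2 = 1.185 mol.
m = n·M = 1.185 × 58.69 = 69.5 g.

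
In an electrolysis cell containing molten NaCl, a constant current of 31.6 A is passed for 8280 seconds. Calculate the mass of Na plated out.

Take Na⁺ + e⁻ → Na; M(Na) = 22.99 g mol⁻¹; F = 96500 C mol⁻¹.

62.3 g

Q = I·t = 31.60 A × 8280.0 s = 261600 C.
n(e⁻) = Q/F = 261600 / 96500 = 2.711 mol.
Na⁺ + e⁻ → Na, so n(Na) = n(e⁻)/1 = 2.711 mol.
m = n·M = 2.711 × 22.99 = 62.3 g.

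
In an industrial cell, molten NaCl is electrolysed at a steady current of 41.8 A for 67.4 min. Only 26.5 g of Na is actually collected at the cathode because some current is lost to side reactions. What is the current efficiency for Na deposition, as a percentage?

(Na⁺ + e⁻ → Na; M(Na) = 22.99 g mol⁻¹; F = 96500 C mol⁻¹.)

Q = I·t = 41.80 × 4044.0 = 169000 C; n(e⁻) = 169000/96500 = 1.752 mol.
Theoretical n(Na) = n(e⁻)/1 = 1.752 mol, i.e. m_theo = 1.752 × 22.99 = 40.27 g.
Efficiency = m_actual / m_theo = 26.5 / 40.27 = 65.8 %.

65.8 %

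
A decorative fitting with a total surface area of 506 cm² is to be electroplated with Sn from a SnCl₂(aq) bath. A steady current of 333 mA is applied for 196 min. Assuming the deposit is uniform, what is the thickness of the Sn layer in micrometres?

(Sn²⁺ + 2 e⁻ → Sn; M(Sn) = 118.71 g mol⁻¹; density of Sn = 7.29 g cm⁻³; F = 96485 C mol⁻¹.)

6.53 μm

Q = I·t = 0.3330 × 11760 = 3916 C; n(e⁻) = 0.04059 mol.
n(Sn) = n(e⁻)/2 = 0.02029 mol, so m = 0.02029 × 118.71 = 2.409 g.
Volume = m/ρ = 2.409 / 7.29 = 0.3305 cm³.
Thickness = V/A = 0.3305 / 506 = 6.53 × 10⁻⁴ cm = 6.53 μm.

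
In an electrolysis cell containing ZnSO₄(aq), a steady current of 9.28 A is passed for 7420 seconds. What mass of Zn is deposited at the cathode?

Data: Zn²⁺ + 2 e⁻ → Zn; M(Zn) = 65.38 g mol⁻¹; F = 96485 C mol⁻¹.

23.3 g

Q = I·t = 9.280 A × 7420.0 s = 68860 C.
n(e⁻) = Q/F = 68860 / 96485 = 0.7137 mol.
Zn²⁺ + 2 e⁻ → Zn, so n(Zn) = n(e⁻)/2 = 0.3568 mol.
m = n·M = 0.3568 × 65.38 = 23.3 g.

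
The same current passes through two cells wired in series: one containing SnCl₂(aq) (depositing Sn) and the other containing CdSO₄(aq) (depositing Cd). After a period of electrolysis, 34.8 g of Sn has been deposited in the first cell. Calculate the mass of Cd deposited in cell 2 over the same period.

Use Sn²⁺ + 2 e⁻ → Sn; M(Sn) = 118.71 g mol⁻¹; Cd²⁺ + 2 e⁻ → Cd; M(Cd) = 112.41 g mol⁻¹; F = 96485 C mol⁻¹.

33.0 g

n(Sn) = 34.8 / 118.71 = 0.2932 mol.
Since Sn²⁺ + 2 e⁻ → Sn, n(e⁻) passed = 2 × 0.2932 = 0.5863 mol.
Cells in series carry the same charge, so the same 0.5863 mol of electrons passes through cell 2.
Cd²⁺ + 2 e⁻ → Cd, so n(Cd) = 0.5863 / 2 = 0.2932 mol.
m(Cd) = 0.2932 × 112.41 = 33.0 g.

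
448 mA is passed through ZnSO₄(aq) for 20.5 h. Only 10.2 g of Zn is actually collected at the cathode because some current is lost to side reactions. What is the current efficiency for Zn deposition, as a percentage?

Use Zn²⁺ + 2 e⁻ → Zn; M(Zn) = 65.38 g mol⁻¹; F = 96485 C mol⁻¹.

91.1 %

Q = I·t = 0.4480 × 73800 = 33060 C; n(e⁻) = 33060/96485 = 0.3427 mol.
Theoretical n(Zn) = n(e⁻)/2 = 0.1713 mol, i.e. m_theo = 0.1713 × 65.38 = 11.20 g.
Efficiency = m_actual / m_theo = 10.2 / 11.20 = 91.1 %.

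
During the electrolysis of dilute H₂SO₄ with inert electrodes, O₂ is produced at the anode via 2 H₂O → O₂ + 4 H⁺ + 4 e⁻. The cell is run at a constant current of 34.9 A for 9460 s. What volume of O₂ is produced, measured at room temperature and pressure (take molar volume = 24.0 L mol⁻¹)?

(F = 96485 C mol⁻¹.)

Q = I·t = 34.90 A × 9460.0 s = 330200 C.
n(e⁻) = Q/F = 330200 / 96485 = 3.422 mol.
4 electrons are transferred per O₂ molecule, so n(O₂) = 3.422 / 4 = 0.8555 mol.
V = n × V_m = 0.8555 × 24.0 = 20.5 L.

20.5 L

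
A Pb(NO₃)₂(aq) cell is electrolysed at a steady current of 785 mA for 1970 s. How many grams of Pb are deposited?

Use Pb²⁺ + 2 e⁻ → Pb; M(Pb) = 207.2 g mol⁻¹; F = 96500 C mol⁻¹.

Q = I·t = 0.7850 A × 1970.0 s = 1546 C.
n(e⁻) = Q/F = 1546 / 96500 = 0.01603 mol.
Pb²⁺ + 2 e⁻ → Pb, so n(Pb) = n(e⁻)/2 = 0.008013 mol.
m = n·M = 0.008013 × 207.2 = 1.66 g.

1.66 g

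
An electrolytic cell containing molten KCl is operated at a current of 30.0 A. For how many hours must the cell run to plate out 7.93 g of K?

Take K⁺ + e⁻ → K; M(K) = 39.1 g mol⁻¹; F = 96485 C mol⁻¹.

0.181 h

n(K) = m/M = 7.93 / 39.1 = 0.2028 mol.
Each K atom requires 1 electron, so n(e⁻) = 1 × 0.2028 = 0.2028 mol.
Q = n(e⁻)·F = 0.2028 × 96485 = 19570 C.
t = Q/I = 19570 / 30.00 A = 652.3 s = 0.181 h.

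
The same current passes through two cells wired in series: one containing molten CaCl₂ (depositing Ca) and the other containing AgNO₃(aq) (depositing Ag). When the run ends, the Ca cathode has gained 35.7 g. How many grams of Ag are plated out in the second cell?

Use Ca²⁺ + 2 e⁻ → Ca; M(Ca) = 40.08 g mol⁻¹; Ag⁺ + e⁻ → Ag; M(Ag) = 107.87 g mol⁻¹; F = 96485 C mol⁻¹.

192 g

n(Ca) = 35.7 / 40.08 = 0.8907 mol.
Since Ca²⁺ + 2 e⁻ → Ca, n(e⁻) passed = 2 × 0.8907 = 1.781 mol.
Cells in series carry the same charge, so the same 1.781 mol of electrons passes through cell 2.
Ag⁺ + e⁻ → Ag, so n(Ag) = 1.781 / 1 = 1.781 mol.
m(Ag) = 1.781 × 107.87 = 192 g.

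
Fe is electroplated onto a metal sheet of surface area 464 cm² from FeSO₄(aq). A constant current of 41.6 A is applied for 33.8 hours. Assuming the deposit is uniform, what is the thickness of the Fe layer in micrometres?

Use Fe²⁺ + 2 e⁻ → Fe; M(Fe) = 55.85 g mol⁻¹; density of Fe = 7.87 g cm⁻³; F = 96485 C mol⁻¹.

Q = I·t = 41.60 × 121680 = 5062000 C; n(e⁻) = 52.46 mol.
n(Fe) = n(e⁻)/2 = 26.23 mol, so m = 26.23 × 55.85 = 1465 g.
Volume = m/ρ = 1465 / 7.87 = 186.2 cm³.
Thickness = V/A = 186.2 / 464 = 0.401 cm = 4010 μm.

4010 μm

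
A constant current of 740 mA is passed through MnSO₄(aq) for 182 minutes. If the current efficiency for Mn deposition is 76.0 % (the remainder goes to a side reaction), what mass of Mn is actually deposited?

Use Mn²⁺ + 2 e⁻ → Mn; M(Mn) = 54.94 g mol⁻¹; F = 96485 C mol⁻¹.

1.75 g

Q = I·t = 0.7400 × 10920 = 8081 C.
n(e⁻) = 8081/96485 = 0.08375 mol; theoretically n(Mn) = 0.08375/2 = 0.04188 mol, m_theo = 2.301 g.
At 76.0 % efficiency, m_actual = 0.760 × 2.301 = 1.75 g.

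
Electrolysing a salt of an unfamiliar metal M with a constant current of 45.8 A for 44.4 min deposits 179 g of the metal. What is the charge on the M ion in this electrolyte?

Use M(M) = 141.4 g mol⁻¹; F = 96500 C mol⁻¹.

Q = I·t = 45.80 A × 2664.0 s = 122000 C, so n(e⁻) = 122000/96500 = 1.264 mol.
n(M) deposited = 179 / 141.4 = 1.266 mol.
Electrons per atom = n(e⁻)/n(M) = 1.264 / 1.266 = 0.999 ≈ 1, so the ion is M⁺.

+1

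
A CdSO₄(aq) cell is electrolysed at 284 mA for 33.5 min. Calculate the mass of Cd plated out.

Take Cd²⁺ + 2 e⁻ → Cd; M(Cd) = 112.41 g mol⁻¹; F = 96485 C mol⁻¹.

Q = I·t = 0.2840 A × 2010.0 s = 570.8 C.
n(e⁻) = Q/F = 570.8 / 96485 = 0.005916 mol.
Cd²⁺ + 2 e⁻ → Cd, so n(Cd) = n(e⁻)/2 = 0.002958 mol.
m = n·M = 0.002958 × 112.41 = 0.333 g.

0.333 g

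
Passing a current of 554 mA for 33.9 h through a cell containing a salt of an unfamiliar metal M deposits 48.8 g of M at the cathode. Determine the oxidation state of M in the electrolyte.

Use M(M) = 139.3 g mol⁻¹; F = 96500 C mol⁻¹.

+2

Q = I·t = 0.5540 A × 122040 s = 67610 C, so n(e⁻) = 67610/96500 = 0.7006 mol.
n(M) deposited = 48.8 / 139.3 = 0.3503 mol.
Electrons per atom = n(e⁻)/n(M) = 0.7006 / 0.3503 = 2.00 ≈ 2, so the ion is M²⁺.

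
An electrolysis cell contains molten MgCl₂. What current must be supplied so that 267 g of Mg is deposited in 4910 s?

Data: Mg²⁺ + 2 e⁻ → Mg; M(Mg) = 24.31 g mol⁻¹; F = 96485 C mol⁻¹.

n(Mg) = 267 / 24.31 = 10.98 mol.
n(e⁻) = 2 × 10.98 = 21.97 mol.
Q = n(e⁻)·F = 21.97 × 96485 = 2119000 C.
I = Q/t = 2119000 / 4910.0 s = 432 A.

432 A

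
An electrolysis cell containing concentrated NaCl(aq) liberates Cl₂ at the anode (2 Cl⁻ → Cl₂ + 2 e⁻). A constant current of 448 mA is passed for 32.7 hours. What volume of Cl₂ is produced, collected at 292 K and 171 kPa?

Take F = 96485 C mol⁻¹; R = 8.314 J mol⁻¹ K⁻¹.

3.88 L

Q = I·t = 0.4480 A × 117720 s = 52740 C.
n(e⁻) = Q/F = 52740 / 96485 = 0.5466 mol.
2 electrons are transferred per Cl₂ molecule, so n(Cl₂) = 0.5466 / 2 = 0.2733 mol.
V = nRT/P = (0.2733 × 8.314 × 292) / (171 × 10³ Pa) = 0.00388 m³ = 3.88 L.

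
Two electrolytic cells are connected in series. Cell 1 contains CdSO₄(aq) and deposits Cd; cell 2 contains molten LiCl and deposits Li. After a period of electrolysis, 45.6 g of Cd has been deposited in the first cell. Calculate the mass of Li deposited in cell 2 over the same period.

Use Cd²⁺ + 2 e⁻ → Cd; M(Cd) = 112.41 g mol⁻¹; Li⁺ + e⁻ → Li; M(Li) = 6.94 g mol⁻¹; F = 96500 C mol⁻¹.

5.63 g

n(Cd) = 45.6 / 112.41 = 0.4057 mol.
Since Cd²⁺ + 2 e⁻ → Cd, n(e⁻) passed = 2 × 0.4057 = 0.8113 mol.
Cells in series carry the same charge, so the same 0.8113 mol of electrons passes through cell 2.
Li⁺ + e⁻ → Li, so n(Li) = 0.8113 / 1 = 0.8113 mol.
m(Li) = 0.8113 × 6.94 = 5.63 g.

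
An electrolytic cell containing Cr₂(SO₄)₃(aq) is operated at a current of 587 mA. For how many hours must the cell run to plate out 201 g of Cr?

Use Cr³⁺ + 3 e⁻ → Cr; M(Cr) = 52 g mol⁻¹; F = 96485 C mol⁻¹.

n(Cr) = m/M = 201 / 52 = 3.865 mol.
Each Cr atom requires 3 electrons, so n(e⁻) = 3 × 3.865 = 11.60 mol.
Q = n(e⁻)·F = 11.60 × 96485 = 1119000 C.
t = Q/I = 1119000 / 0.5870 A = 1906000 s = 529 h.

529 h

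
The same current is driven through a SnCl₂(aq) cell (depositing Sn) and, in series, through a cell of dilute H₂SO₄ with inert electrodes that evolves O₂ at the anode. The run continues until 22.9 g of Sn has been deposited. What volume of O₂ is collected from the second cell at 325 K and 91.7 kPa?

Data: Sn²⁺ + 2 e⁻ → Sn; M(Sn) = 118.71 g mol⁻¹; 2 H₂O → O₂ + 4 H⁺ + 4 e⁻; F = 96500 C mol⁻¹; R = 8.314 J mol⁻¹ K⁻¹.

2.84 L

n(Sn) = 22.9 / 118.71 = 0.1929 mol, so n(e⁻) = 2 × 0.1929 = 0.3858 mol.
The cells are in series, so the same 0.3858 mol of electrons passes through the second cell.
2 H₂O → O₂ + 4 H⁺ + 4 e⁻ — 4 mol e⁻ per mol O₂, so n(O₂) = 0.3858/4 = 0.09645 mol.
V = nRT/P = (0.09645 × 8.314 × 325) / (91.7 × 10³) = 0.00284 m³ = 2.84 L.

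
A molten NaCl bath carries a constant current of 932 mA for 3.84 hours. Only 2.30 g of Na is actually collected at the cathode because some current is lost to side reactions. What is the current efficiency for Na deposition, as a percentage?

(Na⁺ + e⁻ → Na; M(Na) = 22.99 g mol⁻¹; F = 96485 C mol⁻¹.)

74.9 %

Q = I·t = 0.9320 × 13824 = 12880 C; n(e⁻) = 12880/96485 = 0.1335 mol.
Theoretical n(Na) = n(e⁻)/1 = 0.1335 mol, i.e. m_theo = 0.1335 × 22.99 = 3.070 g.
Efficiency = m_actual / m_theo = 2.30 / 3.070 = 74.9 %.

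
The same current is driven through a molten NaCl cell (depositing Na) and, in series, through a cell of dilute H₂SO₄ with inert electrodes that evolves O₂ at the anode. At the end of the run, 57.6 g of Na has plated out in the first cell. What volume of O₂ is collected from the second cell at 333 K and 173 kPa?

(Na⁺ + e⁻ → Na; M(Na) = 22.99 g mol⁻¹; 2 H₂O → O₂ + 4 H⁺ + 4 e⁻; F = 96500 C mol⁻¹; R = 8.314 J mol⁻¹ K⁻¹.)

10.0 L

n(Na) = 57.6 / 22.99 = 2.505 mol, so n(e⁻) = 1 × 2.505 = 2.505 mol.
The cells are in series, so the same 2.505 mol of electrons passes through the second cell.
2 H₂O → O₂ + 4 H⁺ + 4 e⁻ — 4 mol e⁻ per mol O₂, so n(O₂) = 2.505/4 = 0.6264 mol.
V = nRT/P = (0.6264 × 8.314 × 333) / (173 × 10³) = 0.0100 m³ = 10.0 L.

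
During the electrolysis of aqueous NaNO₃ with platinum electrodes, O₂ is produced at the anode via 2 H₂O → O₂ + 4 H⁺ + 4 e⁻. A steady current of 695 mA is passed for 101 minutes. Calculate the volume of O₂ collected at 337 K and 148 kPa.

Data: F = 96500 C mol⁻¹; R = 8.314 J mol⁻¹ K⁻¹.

Q = I·t = 0.6950 A × 6060.0 s = 4212 C.
n(e⁻) = Q/F = 4212 / 96500 = 0.04364 mol.
4 electrons are transferred per O₂ molecule, so n(O₂) = 0.04364 / 4 = 0.01091 mol.
V = nRT/P = (0.01091 × 8.314 × 337) / (148 × 10³ Pa) = 2.07 × 10⁻⁴ m³ = 0.207 L.

0.207 L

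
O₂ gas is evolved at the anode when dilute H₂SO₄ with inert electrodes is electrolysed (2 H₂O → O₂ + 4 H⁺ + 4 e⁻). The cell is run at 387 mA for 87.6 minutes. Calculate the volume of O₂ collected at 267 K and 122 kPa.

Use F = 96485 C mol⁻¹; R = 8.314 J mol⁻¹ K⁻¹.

0.0959 L

Q = I·t = 0.3870 A × 5256.0 s = 2034 C.
n(e⁻) = Q/F = 2034 / 96485 = 0.02108 mol.
4 electrons are transferred per O₂ molecule, so n(O₂) = 0.02108 / 4 = 0.005270 mol.
V = nRT/P = (0.005270 × 8.314 × 267) / (122 × 10³ Pa) = 9.59 × 10⁻⁵ m³ = 0.0959 L.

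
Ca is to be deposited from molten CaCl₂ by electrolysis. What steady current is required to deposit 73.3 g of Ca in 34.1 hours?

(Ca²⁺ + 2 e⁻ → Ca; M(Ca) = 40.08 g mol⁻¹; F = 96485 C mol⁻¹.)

2.87 A

n(Ca) = 73.3 / 40.08 = 1.829 mol.
n(e⁻) = 2 × 1.829 = 3.658 mol.
Q = n(e⁻)·F = 3.658 × 96485 = 352900 C.
I = Q/t = 352900 / 122760 s = 2.87 A.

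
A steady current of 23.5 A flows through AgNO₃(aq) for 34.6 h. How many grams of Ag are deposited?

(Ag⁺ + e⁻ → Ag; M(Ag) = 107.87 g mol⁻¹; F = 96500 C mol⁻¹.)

3270 g

Q = I·t = 23.50 A × 124560 s = 2927000 C.
n(e⁻) = Q/F = 2927000 / 96500 = 30.33 mol.
Ag⁺ + e⁻ → Ag, so n(Ag) = n(e⁻)/1 = 30.33 mol.
m = n·M = 30.33 × 107.87 = 3270 g.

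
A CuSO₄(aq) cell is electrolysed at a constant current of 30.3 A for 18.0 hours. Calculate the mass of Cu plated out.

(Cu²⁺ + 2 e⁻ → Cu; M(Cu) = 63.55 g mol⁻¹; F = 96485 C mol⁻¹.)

647 g

Q = I·t = 30.30 A × 64800 s = 1963000 C.
n(e⁻) = Q/F = 1963000 / 96485 = 20.35 mol.
Cu²⁺ + 2 e⁻ → Cu, so n(Cu) = n(e⁻)/2 = 10.17 mol.
m = n·M = 10.17 × 63.55 = 647 g.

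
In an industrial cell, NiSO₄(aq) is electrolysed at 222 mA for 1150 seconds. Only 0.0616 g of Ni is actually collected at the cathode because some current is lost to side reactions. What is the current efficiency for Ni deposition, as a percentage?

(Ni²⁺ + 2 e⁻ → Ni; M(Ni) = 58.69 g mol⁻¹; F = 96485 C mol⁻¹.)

79.3 %

Q = I·t = 0.2220 × 1150.0 = 255.3 C; n(e⁻) = 255.3/96485 = 0.002646 mol.
Theoretical n(Ni) = n(e⁻)/2 = 0.001323 mol, i.e. m_theo = 0.001323 × 58.69 = 0.07765 g.
Efficiency = m_actual / m_theo = 0.0616 / 0.07765 = 79.3 %.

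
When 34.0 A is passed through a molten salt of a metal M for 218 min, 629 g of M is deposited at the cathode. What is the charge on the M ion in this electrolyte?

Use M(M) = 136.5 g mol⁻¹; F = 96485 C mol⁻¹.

Q = I·t = 34.00 A × 13080 s = 444700 C, so n(e⁻) = 444700/96485 = 4.609 mol.
n(M) deposited = 629 / 136.5 = 4.608 mol.
Electrons per atom = n(e⁻)/n(M) = 4.609 / 4.608 = 1.00 ≈ 1, so the ion is M⁺.

+1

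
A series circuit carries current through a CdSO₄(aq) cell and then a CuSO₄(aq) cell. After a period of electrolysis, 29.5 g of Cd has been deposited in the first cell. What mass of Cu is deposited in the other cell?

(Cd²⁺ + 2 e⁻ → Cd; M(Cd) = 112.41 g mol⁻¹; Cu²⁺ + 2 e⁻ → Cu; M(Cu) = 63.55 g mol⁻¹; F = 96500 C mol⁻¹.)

n(Cd) = 29.5 / 112.41 = 0.2624 mol.
Since Cd²⁺ + 2 e⁻ → Cd, n(e⁻) passed = 2 × 0.2624 = 0.5249 mol.
Cells in series carry the same charge, so the same 0.5249 mol of electrons passes through cell 2.
Cu²⁺ + 2 e⁻ → Cu, so n(Cu) = 0.5249 / 2 = 0.2624 mol.
m(Cu) = 0.2624 × 63.55 = 16.7 g.

16.7 g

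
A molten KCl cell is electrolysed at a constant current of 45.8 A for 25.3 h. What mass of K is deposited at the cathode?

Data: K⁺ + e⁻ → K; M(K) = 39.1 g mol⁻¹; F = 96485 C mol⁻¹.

1690 g

Q = I·t = 45.80 A × 91080 s = 4171000 C.
n(e⁻) = Q/F = 4171000 / 96485 = 43.23 mol.
K⁺ + e⁻ → K, so n(K) = n(e⁻)/1 = 43.23 mol.
m = n·M = 43.23 × 39.1 = 1690 g.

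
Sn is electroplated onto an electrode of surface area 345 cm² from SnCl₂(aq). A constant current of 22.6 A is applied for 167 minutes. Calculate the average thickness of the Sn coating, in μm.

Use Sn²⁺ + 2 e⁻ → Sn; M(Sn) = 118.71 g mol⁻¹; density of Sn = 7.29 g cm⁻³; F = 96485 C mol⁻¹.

554 μm

Q = I·t = 22.60 × 10020 = 226500 C; n(e⁻) = 2.347 mol.
n(Sn) = n(e⁻)/2 = 1.174 mol, so m = 1.174 × 118.71 = 139.3 g.
Volume = m/ρ = 139.3 / 7.29 = 19.11 cm³.
Thickness = V/A = 19.11 / 345 = 0.0554 cm = 554 μm.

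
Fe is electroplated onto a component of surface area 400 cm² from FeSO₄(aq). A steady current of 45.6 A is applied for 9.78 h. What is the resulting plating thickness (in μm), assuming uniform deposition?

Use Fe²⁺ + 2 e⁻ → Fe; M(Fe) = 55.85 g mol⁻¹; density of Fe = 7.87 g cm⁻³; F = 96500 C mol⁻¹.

Q = I·t = 45.60 × 35208 = 1605000 C; n(e⁻) = 16.64 mol.
n(Fe) = n(e⁻)/2 = 8.319 mol, so m = 8.319 × 55.85 = 464.6 g.
Volume = m/ρ = 464.6 / 7.87 = 59.03 cm³.
Thickness = V/A = 59.03 / 400 = 0.148 cm = 1480 μm.

1480 μm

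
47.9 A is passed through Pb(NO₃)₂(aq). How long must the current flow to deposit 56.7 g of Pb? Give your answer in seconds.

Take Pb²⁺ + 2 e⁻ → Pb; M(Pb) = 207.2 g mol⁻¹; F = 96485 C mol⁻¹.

1100 s

n(Pb) = m/M = 56.7 / 207.2 = 0.2736 mol.
Each Pb atom requires 2 electrons, so n(e⁻) = 2 × 0.2736 = 0.5473 mol.
Q = n(e⁻)·F = 0.5473 × 96485 = 52810 C.
t = Q/I = 52810 / 47.90 A = 1102 s.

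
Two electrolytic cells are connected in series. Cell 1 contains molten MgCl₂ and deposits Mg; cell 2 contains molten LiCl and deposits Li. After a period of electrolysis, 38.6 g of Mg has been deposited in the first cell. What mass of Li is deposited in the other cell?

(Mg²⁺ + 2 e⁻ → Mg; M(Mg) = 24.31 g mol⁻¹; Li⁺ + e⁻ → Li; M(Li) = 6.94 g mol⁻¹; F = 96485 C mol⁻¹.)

22.0 g

n(Mg) = 38.6 / 24.31 = 1.588 mol.
Since Mg²⁺ + 2 e⁻ → Mg, n(e⁻) passed = 2 × 1.588 = 3.176 mol.
Cells in series carry the same charge, so the same 3.176 mol of electrons passes through cell 2.
Li⁺ + e⁻ → Li, so n(Li) = 3.176 / 1 = 3.176 mol.
m(Li) = 3.176 × 6.94 = 22.0 g.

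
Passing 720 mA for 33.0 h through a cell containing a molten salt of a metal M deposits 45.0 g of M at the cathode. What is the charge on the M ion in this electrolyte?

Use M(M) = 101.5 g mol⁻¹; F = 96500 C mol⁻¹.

Q = I·t = 0.7200 A × 118800 s = 85540 C, so n(e⁻) = 85540/96500 = 0.8864 mol.
n(M) deposited = 45.0 / 101.5 = 0.4433 mol.
Electrons per atom = n(e⁻)/n(M) = 0.8864 / 0.4433 = 2.00 ≈ 2, so the ion is M²⁺.

+2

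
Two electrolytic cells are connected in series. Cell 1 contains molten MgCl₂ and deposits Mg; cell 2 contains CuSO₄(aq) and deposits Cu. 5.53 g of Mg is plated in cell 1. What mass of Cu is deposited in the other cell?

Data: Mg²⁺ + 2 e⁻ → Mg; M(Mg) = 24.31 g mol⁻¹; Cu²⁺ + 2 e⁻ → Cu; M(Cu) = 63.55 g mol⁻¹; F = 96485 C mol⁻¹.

14.5 g

n(Mg) = 5.53 / 24.31 = 0.2275 mol.
Since Mg²⁺ + 2 e⁻ → Mg, n(e⁻) passed = 2 × 0.2275 = 0.4550 mol.
Cells in series carry the same charge, so the same 0.4550 mol of electrons passes through cell 2.
Cu²⁺ + 2 e⁻ → Cu, so n(Cu) = 0.4550 / 2 = 0.2275 mol.
m(Cu) = 0.2275 × 63.55 = 14.5 g.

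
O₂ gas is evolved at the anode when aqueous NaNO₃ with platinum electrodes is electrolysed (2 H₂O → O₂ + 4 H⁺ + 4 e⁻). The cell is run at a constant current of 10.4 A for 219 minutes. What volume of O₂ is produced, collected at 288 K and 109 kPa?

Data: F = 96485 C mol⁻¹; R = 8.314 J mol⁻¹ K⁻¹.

7.78 L

Q = I·t = 10.40 A × 13140 s = 136700 C.
n(e⁻) = Q/F = 136700 / 96485 = 1.416 mol.
4 electrons are transferred per O₂ molecule, so n(O₂) = 1.416 / 4 = 0.3541 mol.
V = nRT/P = (0.3541 × 8.314 × 288) / (109 × 10³ Pa) = 0.00778 m³ = 7.78 L.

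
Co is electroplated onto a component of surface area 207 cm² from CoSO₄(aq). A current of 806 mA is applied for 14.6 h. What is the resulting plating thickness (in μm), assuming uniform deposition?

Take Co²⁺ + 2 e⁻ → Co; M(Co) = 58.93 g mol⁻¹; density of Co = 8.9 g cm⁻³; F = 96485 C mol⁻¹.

Q = I·t = 0.8060 × 52560 = 42360 C; n(e⁻) = 0.4391 mol.
n(Co) = n(e⁻)/2 = 0.2195 mol, so m = 0.2195 × 58.93 = 12.94 g.
Volume = m/ρ = 12.94 / 8.9 = 1.454 cm³.
Thickness = V/A = 1.454 / 207 = 0.00702 cm = 70.2 μm.

70.2 μm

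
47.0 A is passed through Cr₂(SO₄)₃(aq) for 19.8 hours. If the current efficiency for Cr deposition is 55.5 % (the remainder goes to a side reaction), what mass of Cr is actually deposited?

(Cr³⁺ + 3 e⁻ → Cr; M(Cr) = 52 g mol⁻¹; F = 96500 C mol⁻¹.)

334 g

Q = I·t = 47.00 × 71280 = 3350000 C.
n(e⁻) = 3350000/96500 = 34.72 mol; theoretically n(Cr) = 34.72/3 = 11.57 mol, m_theo = 601.8 g.
At 55.5 % efficiency, m_actual = 0.555 × 601.8 = 334 g.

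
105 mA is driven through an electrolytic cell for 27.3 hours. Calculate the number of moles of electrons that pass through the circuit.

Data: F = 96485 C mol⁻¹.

Q = I·t = 0.1050 A × 98280 s = 10320 C.
n(e⁻) = Q/F = 10320 / 96485 = 0.107 mol.

0.107 mol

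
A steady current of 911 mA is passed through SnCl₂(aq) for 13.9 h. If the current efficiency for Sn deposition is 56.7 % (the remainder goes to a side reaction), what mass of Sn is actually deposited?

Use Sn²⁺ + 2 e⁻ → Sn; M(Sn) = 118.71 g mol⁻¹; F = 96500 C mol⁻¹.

Q = I·t = 0.9110 × 50040 = 45590 C.
n(e⁻) = 45590/96500 = 0.4724 mol; theoretically n(Sn) = 0.4724/2 = 0.2362 mol, m_theo = 28.04 g.
At 56.7 % efficiency, m_actual = 0.567 × 28.04 = 15.9 g.

15.9 g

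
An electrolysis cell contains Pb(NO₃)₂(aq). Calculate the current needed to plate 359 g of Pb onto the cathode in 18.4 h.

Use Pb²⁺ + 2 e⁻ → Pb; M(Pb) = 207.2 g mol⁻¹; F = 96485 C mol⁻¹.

5.05 A

n(Pb) = 359 / 207.2 = 1.733 mol.
n(e⁻) = 2 × 1.733 = 3.465 mol.
Q = n(e⁻)·F = 3.465 × 96485 = 334300 C.
I = Q/t = 334300 / 66240 s = 5.05 A.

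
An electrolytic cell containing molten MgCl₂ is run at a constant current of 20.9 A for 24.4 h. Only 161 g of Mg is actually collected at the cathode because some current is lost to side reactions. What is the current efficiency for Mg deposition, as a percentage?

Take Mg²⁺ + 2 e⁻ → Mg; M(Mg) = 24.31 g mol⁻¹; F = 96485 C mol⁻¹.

Q = I·t = 20.90 × 87840 = 1836000 C; n(e⁻) = 1836000/96485 = 19.03 mol.
Theoretical n(Mg) = n(e⁻)/2 = 9.514 mol, i.e. m_theo = 9.514 × 24.31 = 231.3 g.
Efficiency = m_actual / m_theo = 161 / 231.3 = 69.6 %.

69.6 %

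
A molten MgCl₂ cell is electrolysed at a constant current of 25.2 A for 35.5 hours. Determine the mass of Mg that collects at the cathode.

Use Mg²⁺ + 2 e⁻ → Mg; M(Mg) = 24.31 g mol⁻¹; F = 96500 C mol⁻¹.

406 g

Q = I·t = 25.20 A × 127800 s = 3221000 C.
n(e⁻) = Q/F = 3221000 / 96500 = 33.37 mol.
Mg²⁺ + 2 e⁻ → Mg, so n(Mg) = n(e⁻)/2 = 16.69 mol.
m = n·M = 16.69 × 24.31 = 406 g.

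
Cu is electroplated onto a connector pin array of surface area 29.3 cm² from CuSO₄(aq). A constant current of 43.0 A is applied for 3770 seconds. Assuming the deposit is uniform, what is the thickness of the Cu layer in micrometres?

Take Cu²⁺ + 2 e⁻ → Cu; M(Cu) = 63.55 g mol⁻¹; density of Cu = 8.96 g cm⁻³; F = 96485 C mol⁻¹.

Q = I·t = 43.00 × 3770.0 = 162100 C; n(e⁻) = 1.680 mol.
n(Cu) = n(e⁻)/2 = 0.8401 mol, so m = 0.8401 × 63.55 = 53.39 g.
Volume = m/ρ = 53.39 / 8.96 = 5.958 cm³.
Thickness = V/A = 5.958 / 29.3 = 0.203 cm = 2030 μm.

2030 μm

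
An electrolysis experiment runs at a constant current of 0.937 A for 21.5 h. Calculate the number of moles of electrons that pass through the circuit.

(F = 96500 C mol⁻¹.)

Q = I·t = 0.9370 A × 77400 s = 72520 C.
n(e⁻) = Q/F = 72520 / 96500 = 0.752 mol.

0.752 mol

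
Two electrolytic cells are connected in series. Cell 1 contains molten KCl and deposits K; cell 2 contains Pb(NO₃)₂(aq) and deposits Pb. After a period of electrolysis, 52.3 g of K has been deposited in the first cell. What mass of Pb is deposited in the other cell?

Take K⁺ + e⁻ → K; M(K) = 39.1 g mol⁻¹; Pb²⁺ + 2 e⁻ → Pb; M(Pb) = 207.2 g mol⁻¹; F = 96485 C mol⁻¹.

139 g

n(K) = 52.3 / 39.1 = 1.338 mol.
Since K⁺ + e⁻ → K, n(e⁻) passed = 1 × 1.338 = 1.338 mol.
Cells in series carry the same charge, so the same 1.338 mol of electrons passes through cell 2.
Pb²⁺ + 2 e⁻ → Pb, so n(Pb) = 1.338 / 2 = 0.6688 mol.
m(Pb) = 0.6688 × 207.2 = 139 g.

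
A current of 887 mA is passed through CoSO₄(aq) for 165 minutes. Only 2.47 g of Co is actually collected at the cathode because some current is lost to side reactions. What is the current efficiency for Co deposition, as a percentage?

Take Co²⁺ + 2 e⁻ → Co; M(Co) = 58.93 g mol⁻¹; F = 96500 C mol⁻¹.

Q = I·t = 0.8870 × 9900.0 = 8781 C; n(e⁻) = 8781/96500 = 0.09100 mol.
Theoretical n(Co) = n(e⁻)/2 = 0.04550 mol, i.e. m_theo = 0.04550 × 58.93 = 2.681 g.
Efficiency = m_actual / m_theo = 2.47 / 2.681 = 92.1 %.

92.1 %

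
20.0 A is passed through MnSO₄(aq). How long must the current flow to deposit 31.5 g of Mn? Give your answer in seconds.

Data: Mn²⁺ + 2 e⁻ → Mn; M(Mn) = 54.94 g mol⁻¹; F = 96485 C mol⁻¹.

5530 s

n(Mn) = m/M = 31.5 / 54.94 = 0.5734 mol.
Each Mn atom requires 2 electrons, so n(e⁻) = 2 × 0.5734 = 1.147 mol.
Q = n(e⁻)·F = 1.147 × 96485 = 110600 C.
t = Q/I = 110600 / 20.00 A = 5532 s.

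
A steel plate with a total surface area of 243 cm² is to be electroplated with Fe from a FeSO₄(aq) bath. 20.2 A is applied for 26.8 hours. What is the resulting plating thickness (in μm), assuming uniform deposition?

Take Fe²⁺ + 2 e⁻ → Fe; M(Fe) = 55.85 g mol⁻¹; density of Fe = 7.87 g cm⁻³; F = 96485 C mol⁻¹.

Q = I·t = 20.20 × 96480 = 1949000 C; n(e⁻) = 20.20 mol.
n(Fe) = n(e⁻)/2 = 10.10 mol, so m = 10.10 × 55.85 = 564.1 g.
Volume = m/ρ = 564.1 / 7.87 = 71.67 cm³.
Thickness = V/A = 71.67 / 243 = 0.295 cm = 2950 μm.

2950 μm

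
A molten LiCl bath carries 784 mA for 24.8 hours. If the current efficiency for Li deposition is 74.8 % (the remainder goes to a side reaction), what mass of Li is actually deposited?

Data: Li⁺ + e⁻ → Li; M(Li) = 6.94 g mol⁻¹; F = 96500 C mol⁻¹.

3.77 g

Q = I·t = 0.7840 × 89280 = 70000 C.
n(e⁻) = 70000/96500 = 0.7253 mol; theoretically n(Li) = 0.7253/1 = 0.7253 mol, m_theo = 5.034 g.
At 74.8 % efficiency, m_actual = 0.748 × 5.034 = 3.77 g.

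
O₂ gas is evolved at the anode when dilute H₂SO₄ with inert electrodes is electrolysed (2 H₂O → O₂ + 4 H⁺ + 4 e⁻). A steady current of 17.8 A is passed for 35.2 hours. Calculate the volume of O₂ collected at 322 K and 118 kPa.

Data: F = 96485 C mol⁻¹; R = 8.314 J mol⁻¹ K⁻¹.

133 L

Q = I·t = 17.80 A × 126720 s = 2256000 C.
n(e⁻) = Q/F = 2256000 / 96485 = 23.38 mol.
4 electrons are transferred per O₂ molecule, so n(O₂) = 23.38 / 4 = 5.844 mol.
V = nRT/P = (5.844 × 8.314 × 322) / (118 × 10³ Pa) = 0.133 m³ = 133 L.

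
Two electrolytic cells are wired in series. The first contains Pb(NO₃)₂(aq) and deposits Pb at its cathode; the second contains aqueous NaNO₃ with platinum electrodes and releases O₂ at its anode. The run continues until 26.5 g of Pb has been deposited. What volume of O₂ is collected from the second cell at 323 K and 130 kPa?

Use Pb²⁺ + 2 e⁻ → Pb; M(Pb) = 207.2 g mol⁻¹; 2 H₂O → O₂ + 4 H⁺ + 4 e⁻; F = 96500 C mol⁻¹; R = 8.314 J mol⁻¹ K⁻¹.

1.32 L

n(Pb) = 26.5 / 207.2 = 0.1279 mol, so n(e⁻) = 2 × 0.1279 = 0.2558 mol.
The cells are in series, so the same 0.2558 mol of electrons passes through the second cell.
2 H₂O → O₂ + 4 H⁺ + 4 e⁻ — 4 mol e⁻ per mol O₂, so n(O₂) = 0.2558/4 = 0.06395 mol.
V = nRT/P = (0.06395 × 8.314 × 323) / (130 × 10³) = 0.00132 m³ = 1.32 L.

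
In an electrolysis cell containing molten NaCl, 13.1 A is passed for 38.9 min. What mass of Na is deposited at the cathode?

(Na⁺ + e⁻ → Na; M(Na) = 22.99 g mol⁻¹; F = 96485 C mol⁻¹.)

Q = I·t = 13.10 A × 2334.0 s = 30580 C.
n(e⁻) = Q/F = 30580 / 96485 = 0.3169 mol.
Na⁺ + e⁻ → Na, so n(Na) = n(e⁻)/1 = 0.3169 mol.
m = n·M = 0.3169 × 22.99 = 7.29 g.

7.29 g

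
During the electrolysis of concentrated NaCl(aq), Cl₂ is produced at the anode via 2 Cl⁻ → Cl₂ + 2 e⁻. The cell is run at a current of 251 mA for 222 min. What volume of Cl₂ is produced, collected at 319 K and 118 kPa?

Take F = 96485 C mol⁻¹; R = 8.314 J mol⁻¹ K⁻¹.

0.389 L

Q = I·t = 0.2510 A × 13320 s = 3343 C.
n(e⁻) = Q/F = 3343 / 96485 = 0.03465 mol.
2 electrons are transferred per Cl₂ molecule, so n(Cl₂) = 0.03465 / 2 = 0.01733 mol.
V = nRT/P = (0.01733 × 8.314 × 319) / (118 × 10³ Pa) = 3.89 × 10⁻⁴ m³ = 0.389 L.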